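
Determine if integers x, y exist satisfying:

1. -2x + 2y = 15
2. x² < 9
No

Even the single constraint (-2x + 2y = 15) is infeasible over the integers.

  - -2x + 2y = 15: every term on the left is divisible by 2, so the LHS ≡ 0 (mod 2), but the RHS 15 is not — no integer solution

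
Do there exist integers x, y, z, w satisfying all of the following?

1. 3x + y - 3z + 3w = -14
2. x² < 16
Yes

Take x = 0, y = 1, z = 5, w = 0. Substituting into each constraint:
  (1) 3(0) + 1 - 3(5) + 3(0) = -14 ✓
  (2) x² = (0)² = 0, and 0 < 16 ✓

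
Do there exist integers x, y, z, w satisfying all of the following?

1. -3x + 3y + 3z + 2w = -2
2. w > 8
Yes

Take x = 0, y = -8, z = 0, w = 11. Substituting into each constraint:
  (1) -3(0) + 3(-8) + 3(0) + 2(11) = -2 ✓
  (2) 11 > 8 ✓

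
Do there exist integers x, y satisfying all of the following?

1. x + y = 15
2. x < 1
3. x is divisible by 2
Yes

Take x = 0, y = 15. Substituting into each constraint:
  (1) 0 + 15 = 15 ✓
  (2) 0 < 1 ✓
  (3) 0 = 2 × 0, remainder 0 ✓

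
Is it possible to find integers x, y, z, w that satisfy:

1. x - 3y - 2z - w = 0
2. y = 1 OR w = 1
Yes

Take x = 0, y = 1, z = 0, w = -3. Substituting into each constraint:
  (1) 0 - 3(1) - 2(0) + 3 = 0 ✓
  (2) y = 1, target 1 ✓ (first branch holds)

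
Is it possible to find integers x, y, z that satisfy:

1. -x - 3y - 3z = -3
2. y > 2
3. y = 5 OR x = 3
Yes

Take x = -12, y = 5, z = 0. Substituting into each constraint:
  (1) 12 - 3(5) - 3(0) = -3 ✓
  (2) 5 > 2 ✓
  (3) y = 5, target 5 ✓ (first branch holds)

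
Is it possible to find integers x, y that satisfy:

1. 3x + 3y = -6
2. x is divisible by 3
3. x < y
Yes

Take x = -3, y = 1. Substituting into each constraint:
  (1) 3(-3) + 3(1) = -6 ✓
  (2) -3 = 3 × -1, remainder 0 ✓
  (3) -3 < 1 ✓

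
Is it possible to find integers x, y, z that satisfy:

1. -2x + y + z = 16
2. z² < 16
Yes

Take x = -8, y = 0, z = 0. Substituting into each constraint:
  (1) -2(-8) + 0 + 0 = 16 ✓
  (2) z² = (0)² = 0, and 0 < 16 ✓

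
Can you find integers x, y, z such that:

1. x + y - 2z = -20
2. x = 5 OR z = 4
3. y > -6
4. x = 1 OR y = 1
Yes

Take x = 5, y = 1, z = 13. Substituting into each constraint:
  (1) 5 + 1 - 2(13) = -20 ✓
  (2) x = 5, target 5 ✓ (first branch holds)
  (3) 1 > -6 ✓
  (4) y = 1, target 1 ✓ (second branch holds)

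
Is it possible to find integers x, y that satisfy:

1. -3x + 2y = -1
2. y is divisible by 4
Yes

Take x = 3, y = 4. Substituting into each constraint:
  (1) -3(3) + 2(4) = -1 ✓
  (2) 4 = 4 × 1, remainder 0 ✓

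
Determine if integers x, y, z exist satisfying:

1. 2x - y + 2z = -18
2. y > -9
Yes

Take x = -9, y = 0, z = 0. Substituting into each constraint:
  (1) 2(-9) + 0 + 2(0) = -18 ✓
  (2) 0 > -9 ✓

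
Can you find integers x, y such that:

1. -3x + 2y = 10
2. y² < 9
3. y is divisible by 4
No

The full constraint system is jointly infeasible over the integers. Each constraint and what it forces:

  - -3x + 2y = 10: is a linear equation tying the variables together
  - y² < 9: restricts y to |y| ≤ 2
  - y is divisible by 4: restricts y to multiples of 4

The bounds confine y to {0} with 4 | y. For each value, substitute into the equation:
  • y = 0: the equation gives -3x = 10, so x would not be an integer.
Every case fails, so no integer solution exists.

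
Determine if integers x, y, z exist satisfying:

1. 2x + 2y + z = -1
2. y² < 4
Yes

Take x = -1, y = 0, z = 1. Substituting into each constraint:
  (1) 2(-1) + 2(0) + 1 = -1 ✓
  (2) y² = (0)² = 0, and 0 < 4 ✓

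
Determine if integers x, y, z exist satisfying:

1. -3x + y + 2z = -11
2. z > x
Yes

Take x = -1, y = -14, z = 0. Substituting into each constraint:
  (1) -3(-1) + (-14) + 2(0) = -11 ✓
  (2) 0 > -1 ✓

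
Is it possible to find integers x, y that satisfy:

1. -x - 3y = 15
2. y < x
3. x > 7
Yes

Take x = 9, y = -8. Substituting into each constraint:
  (1) (-9) - 3(-8) = 15 ✓
  (2) -8 < 9 ✓
  (3) 9 > 7 ✓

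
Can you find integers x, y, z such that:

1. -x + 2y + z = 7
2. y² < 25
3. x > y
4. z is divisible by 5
Yes

Take x = 7, y = 2, z = 10. Substituting into each constraint:
  (1) (-7) + 2(2) + 10 = 7 ✓
  (2) y² = (2)² = 4, and 4 < 25 ✓
  (3) 7 > 2 ✓
  (4) 10 = 5 × 2, remainder 0 ✓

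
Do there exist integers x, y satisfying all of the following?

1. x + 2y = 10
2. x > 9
Yes

Take x = 10, y = 0. Substituting into each constraint:
  (1) 10 + 2(0) = 10 ✓
  (2) 10 > 9 ✓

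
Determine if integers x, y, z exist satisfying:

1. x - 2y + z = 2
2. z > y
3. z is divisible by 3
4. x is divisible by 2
Yes

Take x = 0, y = -1, z = 0. Substituting into each constraint:
  (1) 0 - 2(-1) + 0 = 2 ✓
  (2) 0 > -1 ✓
  (3) 0 = 3 × 0, remainder 0 ✓
  (4) 0 = 2 × 0, remainder 0 ✓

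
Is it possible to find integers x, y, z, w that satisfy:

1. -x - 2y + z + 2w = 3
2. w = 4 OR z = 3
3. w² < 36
Yes

Take x = 5, y = 0, z = 0, w = 4. Substituting into each constraint:
  (1) (-5) - 2(0) + 0 + 2(4) = 3 ✓
  (2) w = 4, target 4 ✓ (first branch holds)
  (3) w² = (4)² = 16, and 16 < 36 ✓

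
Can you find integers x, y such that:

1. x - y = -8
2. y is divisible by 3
Yes

Take x = -8, y = 0. Substituting into each constraint:
  (1) (-8) + 0 = -8 ✓
  (2) 0 = 3 × 0, remainder 0 ✓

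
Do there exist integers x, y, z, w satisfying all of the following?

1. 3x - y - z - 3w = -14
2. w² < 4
Yes

Take x = 0, y = 14, z = 0, w = 0. Substituting into each constraint:
  (1) 3(0) + (-14) + 0 - 3(0) = -14 ✓
  (2) w² = (0)² = 0, and 0 < 4 ✓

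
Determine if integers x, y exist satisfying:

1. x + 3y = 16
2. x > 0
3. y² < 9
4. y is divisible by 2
Yes

Take x = 16, y = 0. Substituting into each constraint:
  (1) 16 + 3(0) = 16 ✓
  (2) 16 > 0 ✓
  (3) y² = (0)² = 0, and 0 < 9 ✓
  (4) 0 = 2 × 0, remainder 0 ✓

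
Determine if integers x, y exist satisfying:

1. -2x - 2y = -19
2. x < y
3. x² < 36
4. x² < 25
No

Even the single constraint (-2x - 2y = -19) is infeasible over the integers.

  - -2x - 2y = -19: every term on the left is divisible by 2, so the LHS ≡ 0 (mod 2), but the RHS -19 is not — no integer solution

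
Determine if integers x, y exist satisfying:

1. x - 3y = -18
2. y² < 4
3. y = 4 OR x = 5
No

The full constraint system is jointly infeasible over the integers. Each constraint and what it forces:

  - x - 3y = -18: is a linear equation tying the variables together
  - y² < 4: restricts y to |y| ≤ 1
  - y = 4 OR x = 5: forces a choice: either y = 4 or x = 5

Split on the disjunction (y = 4 OR x = 5):
  • If y = 4: this contradicts y² < 4, which requires |y| ≤ 1.
  • If x = 5: with x = 5, every remaining term of the linear equation is divisible by 3, so the left side is ≡ 0 (mod 3); but the right side -23 ≡ 1 (mod 3). No integers can satisfy it.
Both branches are infeasible, so the system has no integer solution.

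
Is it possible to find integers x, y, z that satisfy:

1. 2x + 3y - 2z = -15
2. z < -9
Yes

Take x = 0, y = -13, z = -12. Substituting into each constraint:
  (1) 2(0) + 3(-13) - 2(-12) = -15 ✓
  (2) -12 < -9 ✓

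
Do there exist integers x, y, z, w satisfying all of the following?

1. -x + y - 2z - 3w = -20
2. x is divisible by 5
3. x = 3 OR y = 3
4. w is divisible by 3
Yes

Take x = -5, y = 3, z = 14, w = 0. Substituting into each constraint:
  (1) 5 + 3 - 2(14) - 3(0) = -20 ✓
  (2) -5 = 5 × -1, remainder 0 ✓
  (3) y = 3, target 3 ✓ (second branch holds)
  (4) 0 = 3 × 0, remainder 0 ✓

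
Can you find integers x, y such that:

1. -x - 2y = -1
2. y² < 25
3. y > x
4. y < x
No

A contradictory subset is {y > x, y < x}. No integer assignment can satisfy these jointly:

  - y > x: bounds one variable relative to another variable
  - y < x: bounds one variable relative to another variable

Direct contradiction: y > x and x > y cannot both hold.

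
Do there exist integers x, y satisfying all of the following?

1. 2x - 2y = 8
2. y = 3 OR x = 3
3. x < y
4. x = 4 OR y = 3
No

A contradictory subset is {2x - 2y = 8, x < y}. No integer assignment can satisfy these jointly:

  - 2x - 2y = 8: is a linear equation tying the variables together
  - x < y: bounds one variable relative to another variable

From the equation, x − y = 4, i.e. y − x = -4; but y > x requires y − x ≥ 1. Contradiction.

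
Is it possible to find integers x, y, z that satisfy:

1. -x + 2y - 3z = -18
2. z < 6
Yes

Take x = 18, y = 0, z = 0. Substituting into each constraint:
  (1) (-18) + 2(0) - 3(0) = -18 ✓
  (2) 0 < 6 ✓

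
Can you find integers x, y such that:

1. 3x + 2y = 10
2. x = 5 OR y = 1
No

The full constraint system is jointly infeasible over the integers. Each constraint and what it forces:

  - 3x + 2y = 10: is a linear equation tying the variables together
  - x = 5 OR y = 1: forces a choice: either x = 5 or y = 1

Split on the disjunction (x = 5 OR y = 1):
  • If x = 5: with x = 5, every remaining term of the linear equation is divisible by 2, so the left side is ≡ 0 (mod 2); but the right side -5 ≡ 1 (mod 2). No integers can satisfy it.
  • If y = 1: with y = 1, every remaining term of the linear equation is divisible by 3, so the left side is ≡ 0 (mod 3); but the right side 8 ≡ 2 (mod 3). No integers can satisfy it.
Both branches are infeasible, so the system has no integer solution.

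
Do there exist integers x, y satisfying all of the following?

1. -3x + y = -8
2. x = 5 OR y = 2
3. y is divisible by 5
No

The full constraint system is jointly infeasible over the integers. Each constraint and what it forces:

  - -3x + y = -8: is a linear equation tying the variables together
  - x = 5 OR y = 2: forces a choice: either x = 5 or y = 2
  - y is divisible by 5: restricts y to multiples of 5

Split on the disjunction (x = 5 OR y = 2):
  • If x = 5: with x = 5, writing y = 5y', every remaining term of the linear equation is divisible by 5, so the left side is ≡ 0 (mod 5); but the right side 7 ≡ 2 (mod 5). No integers can satisfy it.
  • If y = 2: this contradicts the divisibility constraint — 2 is not a multiple of 5.
Both branches are infeasible, so the system has no integer solution.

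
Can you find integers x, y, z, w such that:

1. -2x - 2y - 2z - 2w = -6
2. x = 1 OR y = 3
Yes

Take x = 1, y = 2, z = 0, w = 0. Substituting into each constraint:
  (1) -2(1) - 2(2) - 2(0) - 2(0) = -6 ✓
  (2) x = 1, target 1 ✓ (first branch holds)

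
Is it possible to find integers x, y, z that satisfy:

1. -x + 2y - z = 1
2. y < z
Yes

Take x = -2, y = 0, z = 1. Substituting into each constraint:
  (1) 2 + 2(0) + (-1) = 1 ✓
  (2) 0 < 1 ✓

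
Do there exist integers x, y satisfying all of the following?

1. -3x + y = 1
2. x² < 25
Yes

Take x = 0, y = 1. Substituting into each constraint:
  (1) -3(0) + 1 = 1 ✓
  (2) x² = (0)² = 0, and 0 < 25 ✓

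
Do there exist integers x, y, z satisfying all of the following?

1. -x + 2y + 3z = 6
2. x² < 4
Yes

Take x = 0, y = 3, z = 0. Substituting into each constraint:
  (1) 0 + 2(3) + 3(0) = 6 ✓
  (2) x² = (0)² = 0, and 0 < 4 ✓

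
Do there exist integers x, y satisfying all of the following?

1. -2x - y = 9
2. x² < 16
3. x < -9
No

A contradictory subset is {x² < 16, x < -9}. No integer assignment can satisfy these jointly:

  - x² < 16: restricts x to |x| ≤ 3
  - x < -9: bounds one variable relative to a constant

Direct contradiction: the bounds on x require x ≥ -3 and x ≤ -10 simultaneously, which is empty.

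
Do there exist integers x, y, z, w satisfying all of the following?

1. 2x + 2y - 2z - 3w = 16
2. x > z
Yes

Take x = 2, y = 0, z = 0, w = -4. Substituting into each constraint:
  (1) 2(2) + 2(0) - 2(0) - 3(-4) = 16 ✓
  (2) 2 > 0 ✓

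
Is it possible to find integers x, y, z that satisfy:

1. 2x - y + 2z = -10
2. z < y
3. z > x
Yes

Take x = -1, y = 8, z = 0. Substituting into each constraint:
  (1) 2(-1) + (-8) + 2(0) = -10 ✓
  (2) 0 < 8 ✓
  (3) 0 > -1 ✓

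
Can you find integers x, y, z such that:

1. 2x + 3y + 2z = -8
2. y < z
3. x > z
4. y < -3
Yes

Take x = 2, y = -4, z = 0. Substituting into each constraint:
  (1) 2(2) + 3(-4) + 2(0) = -8 ✓
  (2) -4 < 0 ✓
  (3) 2 > 0 ✓
  (4) -4 < -3 ✓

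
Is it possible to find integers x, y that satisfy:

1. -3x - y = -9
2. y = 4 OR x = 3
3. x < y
No

The full constraint system is jointly infeasible over the integers. Each constraint and what it forces:

  - -3x - y = -9: is a linear equation tying the variables together
  - y = 4 OR x = 3: forces a choice: either y = 4 or x = 3
  - x < y: bounds one variable relative to another variable

Split on the disjunction (y = 4 OR x = 3):
  • If y = 4: with y = 4, every remaining term of the linear equation is divisible by 3, so the left side is ≡ 0 (mod 3); but the right side -5 ≡ 1 (mod 3). No integers can satisfy it.
  • If x = 3: the equation forces y = 0, giving (x, y) = (3, 0), which violates y > x.
Both branches are infeasible, so the system has no integer solution.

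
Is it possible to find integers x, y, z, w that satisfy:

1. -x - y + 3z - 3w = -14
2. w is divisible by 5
Yes

Take x = 0, y = 2, z = -4, w = 0. Substituting into each constraint:
  (1) 0 + (-2) + 3(-4) - 3(0) = -14 ✓
  (2) 0 = 5 × 0, remainder 0 ✓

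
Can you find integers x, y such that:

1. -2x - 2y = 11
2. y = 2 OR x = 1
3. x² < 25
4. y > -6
No

Even the single constraint (-2x - 2y = 11) is infeasible over the integers.

  - -2x - 2y = 11: every term on the left is divisible by 2, so the LHS ≡ 0 (mod 2), but the RHS 11 is not — no integer solution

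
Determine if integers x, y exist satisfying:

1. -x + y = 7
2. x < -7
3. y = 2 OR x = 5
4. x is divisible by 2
No

A contradictory subset is {-x + y = 7, x < -7, y = 2 OR x = 5}. No integer assignment can satisfy these jointly:

  - -x + y = 7: is a linear equation tying the variables together
  - x < -7: bounds one variable relative to a constant
  - y = 2 OR x = 5: forces a choice: either y = 2 or x = 5

Split on the disjunction (y = 2 OR x = 5):
  • If y = 2: the equation forces x = -5, which contradicts the bound x ≤ -8.
  • If x = 5: this contradicts the bound x ≤ -8.
Both branches are infeasible, so the system has no integer solution.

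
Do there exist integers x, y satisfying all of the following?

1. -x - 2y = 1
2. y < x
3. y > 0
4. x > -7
No

A contradictory subset is {-x - 2y = 1, y < x, y > 0}. No integer assignment can satisfy these jointly:

  - -x - 2y = 1: is a linear equation tying the variables together
  - y < x: bounds one variable relative to another variable
  - y > 0: bounds one variable relative to a constant

Propagating the comparison: x > y and y ≥ 1 give x ≥ 2. Range argument: with x ∈ [2, ∞], y ∈ [1, ∞], the left side of the equation is at most -4, but the right side is 1 > -4. No integer solution exists.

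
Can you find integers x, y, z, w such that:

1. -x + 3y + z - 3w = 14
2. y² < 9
Yes

Take x = 0, y = 0, z = 2, w = -4. Substituting into each constraint:
  (1) 0 + 3(0) + 2 - 3(-4) = 14 ✓
  (2) y² = (0)² = 0, and 0 < 9 ✓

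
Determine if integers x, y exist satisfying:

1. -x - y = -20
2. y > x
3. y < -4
No

The full constraint system is jointly infeasible over the integers. Each constraint and what it forces:

  - -x - y = -20: is a linear equation tying the variables together
  - y > x: bounds one variable relative to another variable
  - y < -4: bounds one variable relative to a constant

Propagating the comparison: x < y and y ≤ -5 give x ≤ -6. Range argument: with x ∈ [−∞, -6], y ∈ [−∞, -5], the left side of the equation is at least 11, but the right side is -20 < 11. No integer solution exists.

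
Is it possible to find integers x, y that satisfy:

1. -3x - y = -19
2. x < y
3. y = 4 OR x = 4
Yes

Take x = 4, y = 7. Substituting into each constraint:
  (1) -3(4) + (-7) = -19 ✓
  (2) 4 < 7 ✓
  (3) x = 4, target 4 ✓ (second branch holds)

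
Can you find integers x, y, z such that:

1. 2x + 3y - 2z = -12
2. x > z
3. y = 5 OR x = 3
Yes

Take x = 3, y = -6, z = 0. Substituting into each constraint:
  (1) 2(3) + 3(-6) - 2(0) = -12 ✓
  (2) 3 > 0 ✓
  (3) x = 3, target 3 ✓ (second branch holds)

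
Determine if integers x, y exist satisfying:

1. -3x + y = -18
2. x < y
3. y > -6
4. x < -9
No

A contradictory subset is {-3x + y = -18, y > -6, x < -9}. No integer assignment can satisfy these jointly:

  - -3x + y = -18: is a linear equation tying the variables together
  - y > -6: bounds one variable relative to a constant
  - x < -9: bounds one variable relative to a constant

Range argument: with x ∈ [−∞, -10], y ∈ [-5, ∞], the left side of the equation is at least 25, but the right side is -18 < 25. No integer solution exists.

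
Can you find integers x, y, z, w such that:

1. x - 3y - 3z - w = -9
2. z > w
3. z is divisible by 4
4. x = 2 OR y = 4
Yes

Take x = 2, y = -12, z = 12, w = 11. Substituting into each constraint:
  (1) 2 - 3(-12) - 3(12) + (-11) = -9 ✓
  (2) 12 > 11 ✓
  (3) 12 = 4 × 3, remainder 0 ✓
  (4) x = 2, target 2 ✓ (first branch holds)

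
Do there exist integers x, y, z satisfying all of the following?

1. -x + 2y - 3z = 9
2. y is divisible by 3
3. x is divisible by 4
Yes

Take x = 0, y = 0, z = -3. Substituting into each constraint:
  (1) 0 + 2(0) - 3(-3) = 9 ✓
  (2) 0 = 3 × 0, remainder 0 ✓
  (3) 0 = 4 × 0, remainder 0 ✓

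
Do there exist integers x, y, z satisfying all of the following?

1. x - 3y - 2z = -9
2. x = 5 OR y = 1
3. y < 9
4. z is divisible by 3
Yes

Take x = -6, y = 1, z = 0. Substituting into each constraint:
  (1) (-6) - 3(1) - 2(0) = -9 ✓
  (2) y = 1, target 1 ✓ (second branch holds)
  (3) 1 < 9 ✓
  (4) 0 = 3 × 0, remainder 0 ✓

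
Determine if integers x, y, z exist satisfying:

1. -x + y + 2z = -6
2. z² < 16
Yes

Take x = 0, y = 0, z = -3. Substituting into each constraint:
  (1) 0 + 0 + 2(-3) = -6 ✓
  (2) z² = (-3)² = 9, and 9 < 16 ✓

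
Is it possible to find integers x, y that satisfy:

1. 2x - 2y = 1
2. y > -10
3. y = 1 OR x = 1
No

Even the single constraint (2x - 2y = 1) is infeasible over the integers.

  - 2x - 2y = 1: every term on the left is divisible by 2, so the LHS ≡ 0 (mod 2), but the RHS 1 is not — no integer solution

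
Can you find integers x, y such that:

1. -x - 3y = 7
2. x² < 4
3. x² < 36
Yes

Take x = -1, y = -2. Substituting into each constraint:
  (1) 1 - 3(-2) = 7 ✓
  (2) x² = (-1)² = 1, and 1 < 4 ✓
  (3) x² = (-1)² = 1, and 1 < 36 ✓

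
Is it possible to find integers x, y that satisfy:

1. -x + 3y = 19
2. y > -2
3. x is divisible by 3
No

A contradictory subset is {-x + 3y = 19, x is divisible by 3}. No integer assignment can satisfy these jointly:

  - -x + 3y = 19: is a linear equation tying the variables together
  - x is divisible by 3: restricts x to multiples of 3

Modular obstruction: writing x = 3x', every remaining term of the linear equation is divisible by 3, so the left side is ≡ 0 (mod 3); but the right side 19 ≡ 1 (mod 3). No integers can satisfy it.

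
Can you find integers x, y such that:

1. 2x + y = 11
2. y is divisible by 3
Yes

Take x = 4, y = 3. Substituting into each constraint:
  (1) 2(4) + 3 = 11 ✓
  (2) 3 = 3 × 1, remainder 0 ✓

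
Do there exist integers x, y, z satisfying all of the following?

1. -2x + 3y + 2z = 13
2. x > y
Yes

Take x = 0, y = -1, z = 8. Substituting into each constraint:
  (1) -2(0) + 3(-1) + 2(8) = 13 ✓
  (2) 0 > -1 ✓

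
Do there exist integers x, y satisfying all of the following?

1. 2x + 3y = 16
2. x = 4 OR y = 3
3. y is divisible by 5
No

A contradictory subset is {2x + 3y = 16, x = 4 OR y = 3}. No integer assignment can satisfy these jointly:

  - 2x + 3y = 16: is a linear equation tying the variables together
  - x = 4 OR y = 3: forces a choice: either x = 4 or y = 3

Split on the disjunction (x = 4 OR y = 3):
  • If x = 4: with x = 4, every remaining term of the linear equation is divisible by 3, so the left side is ≡ 0 (mod 3); but the right side 8 ≡ 2 (mod 3). No integers can satisfy it.
  • If y = 3: with y = 3, every remaining term of the linear equation is divisible by 2, so the left side is ≡ 0 (mod 2); but the right side 7 ≡ 1 (mod 2). No integers can satisfy it.
Both branches are infeasible, so the system has no integer solution.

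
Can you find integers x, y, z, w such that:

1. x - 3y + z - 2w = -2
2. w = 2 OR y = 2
Yes

Take x = 2, y = 0, z = 0, w = 2. Substituting into each constraint:
  (1) 2 - 3(0) + 0 - 2(2) = -2 ✓
  (2) w = 2, target 2 ✓ (first branch holds)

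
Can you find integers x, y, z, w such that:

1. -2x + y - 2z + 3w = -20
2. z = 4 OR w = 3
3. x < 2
Yes

Take x = 0, y = 0, z = 4, w = -4. Substituting into each constraint:
  (1) -2(0) + 0 - 2(4) + 3(-4) = -20 ✓
  (2) z = 4, target 4 ✓ (first branch holds)
  (3) 0 < 2 ✓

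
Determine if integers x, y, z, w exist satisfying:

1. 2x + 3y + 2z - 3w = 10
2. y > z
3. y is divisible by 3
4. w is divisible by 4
Yes

Take x = 6, y = 0, z = -1, w = 0. Substituting into each constraint:
  (1) 2(6) + 3(0) + 2(-1) - 3(0) = 10 ✓
  (2) 0 > -1 ✓
  (3) 0 = 3 × 0, remainder 0 ✓
  (4) 0 = 4 × 0, remainder 0 ✓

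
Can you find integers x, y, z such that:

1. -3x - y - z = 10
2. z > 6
Yes

Take x = -6, y = 1, z = 7. Substituting into each constraint:
  (1) -3(-6) + (-1) + (-7) = 10 ✓
  (2) 7 > 6 ✓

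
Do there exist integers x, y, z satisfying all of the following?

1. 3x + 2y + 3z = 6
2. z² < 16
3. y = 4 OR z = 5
No

The full constraint system is jointly infeasible over the integers. Each constraint and what it forces:

  - 3x + 2y + 3z = 6: is a linear equation tying the variables together
  - z² < 16: restricts z to |z| ≤ 3
  - y = 4 OR z = 5: forces a choice: either y = 4 or z = 5

Split on the disjunction (y = 4 OR z = 5):
  • If y = 4: with y = 4, every remaining term of the linear equation is divisible by 3, so the left side is ≡ 0 (mod 3); but the right side -2 ≡ 1 (mod 3). No integers can satisfy it.
  • If z = 5: this contradicts z² < 16, which requires |z| ≤ 3.
Both branches are infeasible, so the system has no integer solution.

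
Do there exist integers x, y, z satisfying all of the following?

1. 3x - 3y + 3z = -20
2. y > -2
No

Even the single constraint (3x - 3y + 3z = -20) is infeasible over the integers.

  - 3x - 3y + 3z = -20: every term on the left is divisible by 3, so the LHS ≡ 0 (mod 3), but the RHS -20 is not — no integer solution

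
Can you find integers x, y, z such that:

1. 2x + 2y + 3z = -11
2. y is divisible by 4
Yes

Take x = -7, y = 0, z = 1. Substituting into each constraint:
  (1) 2(-7) + 2(0) + 3(1) = -11 ✓
  (2) 0 = 4 × 0, remainder 0 ✓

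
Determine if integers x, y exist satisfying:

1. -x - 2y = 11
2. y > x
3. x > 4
No

The full constraint system is jointly infeasible over the integers. Each constraint and what it forces:

  - -x - 2y = 11: is a linear equation tying the variables together
  - y > x: bounds one variable relative to another variable
  - x > 4: bounds one variable relative to a constant

Propagating the comparison: y > x and x ≥ 5 give y ≥ 6. Range argument: with x ∈ [5, ∞], y ∈ [6, ∞], the left side of the equation is at most -17, but the right side is 11 > -17. No integer solution exists.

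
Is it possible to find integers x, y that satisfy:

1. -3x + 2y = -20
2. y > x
Yes

Take x = 22, y = 23. Substituting into each constraint:
  (1) -3(22) + 2(23) = -20 ✓
  (2) 23 > 22 ✓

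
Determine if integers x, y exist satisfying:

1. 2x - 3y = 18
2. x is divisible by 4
Yes

Take x = 0, y = -6. Substituting into each constraint:
  (1) 2(0) - 3(-6) = 18 ✓
  (2) 0 = 4 × 0, remainder 0 ✓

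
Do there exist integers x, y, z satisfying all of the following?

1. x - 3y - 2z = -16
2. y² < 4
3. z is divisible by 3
Yes

Take x = -13, y = 1, z = 0. Substituting into each constraint:
  (1) (-13) - 3(1) - 2(0) = -16 ✓
  (2) y² = (1)² = 1, and 1 < 4 ✓
  (3) 0 = 3 × 0, remainder 0 ✓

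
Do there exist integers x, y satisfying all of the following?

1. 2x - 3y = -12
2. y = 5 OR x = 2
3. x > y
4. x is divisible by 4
No

A contradictory subset is {2x - 3y = -12, y = 5 OR x = 2, x > y}. No integer assignment can satisfy these jointly:

  - 2x - 3y = -12: is a linear equation tying the variables together
  - y = 5 OR x = 2: forces a choice: either y = 5 or x = 2
  - x > y: bounds one variable relative to another variable

Split on the disjunction (y = 5 OR x = 2):
  • If y = 5: with y = 5, every remaining term of the linear equation is divisible by 2, so the left side is ≡ 0 (mod 2); but the right side 3 ≡ 1 (mod 2). No integers can satisfy it.
  • If x = 2: with x = 2, every remaining term of the linear equation is divisible by 3, so the left side is ≡ 0 (mod 3); but the right side -16 ≡ 2 (mod 3). No integers can satisfy it.
Both branches are infeasible, so the system has no integer solution.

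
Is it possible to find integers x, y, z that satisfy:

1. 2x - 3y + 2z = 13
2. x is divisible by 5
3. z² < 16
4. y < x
Yes

Take x = 0, y = -3, z = 2. Substituting into each constraint:
  (1) 2(0) - 3(-3) + 2(2) = 13 ✓
  (2) 0 = 5 × 0, remainder 0 ✓
  (3) z² = (2)² = 4, and 4 < 16 ✓
  (4) -3 < 0 ✓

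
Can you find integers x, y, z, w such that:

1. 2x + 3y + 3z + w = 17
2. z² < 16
Yes

Take x = 8, y = 0, z = 0, w = 1. Substituting into each constraint:
  (1) 2(8) + 3(0) + 3(0) + 1 = 17 ✓
  (2) z² = (0)² = 0, and 0 < 16 ✓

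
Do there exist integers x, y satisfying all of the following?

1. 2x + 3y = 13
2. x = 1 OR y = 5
Yes

Take x = -1, y = 5. Substituting into each constraint:
  (1) 2(-1) + 3(5) = 13 ✓
  (2) y = 5, target 5 ✓ (second branch holds)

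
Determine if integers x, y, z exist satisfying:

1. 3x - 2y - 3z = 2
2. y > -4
Yes

Take x = 0, y = -1, z = 0. Substituting into each constraint:
  (1) 3(0) - 2(-1) - 3(0) = 2 ✓
  (2) -1 > -4 ✓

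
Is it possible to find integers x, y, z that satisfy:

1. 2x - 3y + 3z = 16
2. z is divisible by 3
Yes

Take x = 2, y = -4, z = 0. Substituting into each constraint:
  (1) 2(2) - 3(-4) + 3(0) = 16 ✓
  (2) 0 = 3 × 0, remainder 0 ✓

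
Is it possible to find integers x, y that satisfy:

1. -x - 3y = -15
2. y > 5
Yes

Take x = -3, y = 6. Substituting into each constraint:
  (1) 3 - 3(6) = -15 ✓
  (2) 6 > 5 ✓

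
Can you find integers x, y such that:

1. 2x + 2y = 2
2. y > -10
Yes

Take x = 0, y = 1. Substituting into each constraint:
  (1) 2(0) + 2(1) = 2 ✓
  (2) 1 > -10 ✓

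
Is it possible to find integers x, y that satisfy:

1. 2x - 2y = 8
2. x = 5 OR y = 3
Yes

Take x = 7, y = 3. Substituting into each constraint:
  (1) 2(7) - 2(3) = 8 ✓
  (2) y = 3, target 3 ✓ (second branch holds)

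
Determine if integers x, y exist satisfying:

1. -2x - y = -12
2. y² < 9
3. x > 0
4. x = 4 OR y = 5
No

A contradictory subset is {-2x - y = -12, y² < 9, x = 4 OR y = 5}. No integer assignment can satisfy these jointly:

  - -2x - y = -12: is a linear equation tying the variables together
  - y² < 9: restricts y to |y| ≤ 2
  - x = 4 OR y = 5: forces a choice: either x = 4 or y = 5

Split on the disjunction (x = 4 OR y = 5):
  • If x = 4: the equation forces y = 4, but y² < 9 requires |y| ≤ 2.
  • If y = 5: this contradicts y² < 9, which requires |y| ≤ 2.
Both branches are infeasible, so the system has no integer solution.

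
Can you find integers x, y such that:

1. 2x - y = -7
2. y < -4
Yes

Take x = -6, y = -5. Substituting into each constraint:
  (1) 2(-6) + 5 = -7 ✓
  (2) -5 < -4 ✓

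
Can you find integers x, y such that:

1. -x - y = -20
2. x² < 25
Yes

Take x = 0, y = 20. Substituting into each constraint:
  (1) 0 + (-20) = -20 ✓
  (2) x² = (0)² = 0, and 0 < 25 ✓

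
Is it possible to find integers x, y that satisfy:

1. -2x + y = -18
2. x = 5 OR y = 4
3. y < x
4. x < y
No

A contradictory subset is {y < x, x < y}. No integer assignment can satisfy these jointly:

  - y < x: bounds one variable relative to another variable
  - x < y: bounds one variable relative to another variable

Direct contradiction: x > y and y > x cannot both hold.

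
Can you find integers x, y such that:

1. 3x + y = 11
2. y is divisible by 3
No

The full constraint system is jointly infeasible over the integers. Each constraint and what it forces:

  - 3x + y = 11: is a linear equation tying the variables together
  - y is divisible by 3: restricts y to multiples of 3

Modular obstruction: writing y = 3y', every remaining term of the linear equation is divisible by 3, so the left side is ≡ 0 (mod 3); but the right side 11 ≡ 2 (mod 3). No integers can satisfy it.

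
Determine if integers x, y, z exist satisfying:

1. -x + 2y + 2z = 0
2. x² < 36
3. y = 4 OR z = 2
Yes

Take x = 4, y = 0, z = 2. Substituting into each constraint:
  (1) (-4) + 2(0) + 2(2) = 0 ✓
  (2) x² = (4)² = 16, and 16 < 36 ✓
  (3) z = 2, target 2 ✓ (second branch holds)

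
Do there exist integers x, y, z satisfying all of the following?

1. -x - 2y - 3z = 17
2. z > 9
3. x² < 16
Yes

Take x = 0, y = -25, z = 11. Substituting into each constraint:
  (1) 0 - 2(-25) - 3(11) = 17 ✓
  (2) 11 > 9 ✓
  (3) x² = (0)² = 0, and 0 < 16 ✓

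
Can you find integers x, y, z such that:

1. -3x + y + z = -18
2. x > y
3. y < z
Yes

Take x = 7, y = 1, z = 2. Substituting into each constraint:
  (1) -3(7) + 1 + 2 = -18 ✓
  (2) 7 > 1 ✓
  (3) 1 < 2 ✓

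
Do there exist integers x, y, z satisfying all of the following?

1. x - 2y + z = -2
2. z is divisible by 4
Yes

Take x = -2, y = 0, z = 0. Substituting into each constraint:
  (1) (-2) - 2(0) + 0 = -2 ✓
  (2) 0 = 4 × 0, remainder 0 ✓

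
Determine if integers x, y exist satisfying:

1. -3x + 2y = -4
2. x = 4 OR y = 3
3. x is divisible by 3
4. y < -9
No

A contradictory subset is {-3x + 2y = -4, x = 4 OR y = 3, y < -9}. No integer assignment can satisfy these jointly:

  - -3x + 2y = -4: is a linear equation tying the variables together
  - x = 4 OR y = 3: forces a choice: either x = 4 or y = 3
  - y < -9: bounds one variable relative to a constant

Split on the disjunction (x = 4 OR y = 3):
  • If x = 4: the equation forces y = 4, which contradicts the bound y ≤ -10.
  • If y = 3: this contradicts the bound y ≤ -10.
Both branches are infeasible, so the system has no integer solution.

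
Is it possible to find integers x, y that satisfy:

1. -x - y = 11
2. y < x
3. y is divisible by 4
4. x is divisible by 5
Yes

Take x = 5, y = -16. Substituting into each constraint:
  (1) (-5) + 16 = 11 ✓
  (2) -16 < 5 ✓
  (3) -16 = 4 × -4, remainder 0 ✓
  (4) 5 = 5 × 1, remainder 0 ✓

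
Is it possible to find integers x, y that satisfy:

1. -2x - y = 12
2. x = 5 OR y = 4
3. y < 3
Yes

Take x = 5, y = -22. Substituting into each constraint:
  (1) -2(5) + 22 = 12 ✓
  (2) x = 5, target 5 ✓ (first branch holds)
  (3) -22 < 3 ✓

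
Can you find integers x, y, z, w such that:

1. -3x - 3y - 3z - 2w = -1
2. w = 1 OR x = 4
Yes

Take x = 4, y = 0, z = -5, w = 2. Substituting into each constraint:
  (1) -3(4) - 3(0) - 3(-5) - 2(2) = -1 ✓
  (2) x = 4, target 4 ✓ (second branch holds)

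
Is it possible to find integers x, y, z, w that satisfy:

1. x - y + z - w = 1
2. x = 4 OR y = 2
Yes

Take x = 4, y = 0, z = -3, w = 0. Substituting into each constraint:
  (1) 4 + 0 + (-3) + 0 = 1 ✓
  (2) x = 4, target 4 ✓ (first branch holds)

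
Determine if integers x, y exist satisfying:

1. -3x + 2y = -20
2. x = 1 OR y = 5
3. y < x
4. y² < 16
No

A contradictory subset is {-3x + 2y = -20, x = 1 OR y = 5, y² < 16}. No integer assignment can satisfy these jointly:

  - -3x + 2y = -20: is a linear equation tying the variables together
  - x = 1 OR y = 5: forces a choice: either x = 1 or y = 5
  - y² < 16: restricts y to |y| ≤ 3

Split on the disjunction (x = 1 OR y = 5):
  • If x = 1: with x = 1, every remaining term of the linear equation is divisible by 2, so the left side is ≡ 0 (mod 2); but the right side -17 ≡ 1 (mod 2). No integers can satisfy it.
  • If y = 5: this contradicts y² < 16, which requires |y| ≤ 3.
Both branches are infeasible, so the system has no integer solution.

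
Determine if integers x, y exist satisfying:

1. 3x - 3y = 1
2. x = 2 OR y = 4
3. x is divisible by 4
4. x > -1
No

Even the single constraint (3x - 3y = 1) is infeasible over the integers.

  - 3x - 3y = 1: every term on the left is divisible by 3, so the LHS ≡ 0 (mod 3), but the RHS 1 is not — no integer solution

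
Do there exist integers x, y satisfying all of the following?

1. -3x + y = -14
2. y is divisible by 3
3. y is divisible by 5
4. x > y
No

A contradictory subset is {-3x + y = -14, y is divisible by 3}. No integer assignment can satisfy these jointly:

  - -3x + y = -14: is a linear equation tying the variables together
  - y is divisible by 3: restricts y to multiples of 3

Modular obstruction: writing y = 3y', every remaining term of the linear equation is divisible by 3, so the left side is ≡ 0 (mod 3); but the right side -14 ≡ 1 (mod 3). No integers can satisfy it.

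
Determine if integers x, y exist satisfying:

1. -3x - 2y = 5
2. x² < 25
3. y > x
Yes

Take x = -3, y = 2. Substituting into each constraint:
  (1) -3(-3) - 2(2) = 5 ✓
  (2) x² = (-3)² = 9, and 9 < 25 ✓
  (3) 2 > -3 ✓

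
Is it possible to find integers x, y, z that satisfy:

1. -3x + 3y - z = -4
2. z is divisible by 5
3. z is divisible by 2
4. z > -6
Yes

Take x = -2, y = 0, z = 10. Substituting into each constraint:
  (1) -3(-2) + 3(0) + (-10) = -4 ✓
  (2) 10 = 5 × 2, remainder 0 ✓
  (3) 10 = 2 × 5, remainder 0 ✓
  (4) 10 > -6 ✓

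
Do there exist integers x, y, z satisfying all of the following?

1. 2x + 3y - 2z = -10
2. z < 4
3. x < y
Yes

Take x = -3, y = -2, z = -1. Substituting into each constraint:
  (1) 2(-3) + 3(-2) - 2(-1) = -10 ✓
  (2) -1 < 4 ✓
  (3) -3 < -2 ✓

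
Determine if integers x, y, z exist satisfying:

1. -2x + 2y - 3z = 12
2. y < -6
Yes

Take x = 2, y = -7, z = -10. Substituting into each constraint:
  (1) -2(2) + 2(-7) - 3(-10) = 12 ✓
  (2) -7 < -6 ✓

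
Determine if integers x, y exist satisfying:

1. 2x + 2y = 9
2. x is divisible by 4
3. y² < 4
No

Even the single constraint (2x + 2y = 9) is infeasible over the integers.

  - 2x + 2y = 9: every term on the left is divisible by 2, so the LHS ≡ 0 (mod 2), but the RHS 9 is not — no integer solution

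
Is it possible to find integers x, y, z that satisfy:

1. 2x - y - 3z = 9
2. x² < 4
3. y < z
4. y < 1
Yes

Take x = 0, y = -3, z = -2. Substituting into each constraint:
  (1) 2(0) + 3 - 3(-2) = 9 ✓
  (2) x² = (0)² = 0, and 0 < 4 ✓
  (3) -3 < -2 ✓
  (4) -3 < 1 ✓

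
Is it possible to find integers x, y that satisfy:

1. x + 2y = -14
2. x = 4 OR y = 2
Yes

Take x = -18, y = 2. Substituting into each constraint:
  (1) (-18) + 2(2) = -14 ✓
  (2) y = 2, target 2 ✓ (second branch holds)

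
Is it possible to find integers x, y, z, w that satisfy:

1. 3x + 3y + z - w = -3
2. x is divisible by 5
Yes

Take x = 0, y = -1, z = 0, w = 0. Substituting into each constraint:
  (1) 3(0) + 3(-1) + 0 + 0 = -3 ✓
  (2) 0 = 5 × 0, remainder 0 ✓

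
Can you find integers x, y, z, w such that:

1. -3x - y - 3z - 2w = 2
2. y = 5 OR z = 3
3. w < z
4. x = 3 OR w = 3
Yes

Take x = 3, y = -24, z = 3, w = 2. Substituting into each constraint:
  (1) -3(3) + 24 - 3(3) - 2(2) = 2 ✓
  (2) z = 3, target 3 ✓ (second branch holds)
  (3) 2 < 3 ✓
  (4) x = 3, target 3 ✓ (first branch holds)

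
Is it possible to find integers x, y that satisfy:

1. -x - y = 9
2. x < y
Yes

Take x = -5, y = -4. Substituting into each constraint:
  (1) 5 + 4 = 9 ✓
  (2) -5 < -4 ✓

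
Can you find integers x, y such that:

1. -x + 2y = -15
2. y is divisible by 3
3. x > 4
Yes

Take x = 15, y = 0. Substituting into each constraint:
  (1) (-15) + 2(0) = -15 ✓
  (2) 0 = 3 × 0, remainder 0 ✓
  (3) 15 > 4 ✓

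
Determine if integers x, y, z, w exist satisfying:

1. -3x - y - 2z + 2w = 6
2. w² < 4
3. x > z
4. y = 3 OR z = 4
Yes

Take x = -1, y = 3, z = -4, w = -1. Substituting into each constraint:
  (1) -3(-1) + (-3) - 2(-4) + 2(-1) = 6 ✓
  (2) w² = (-1)² = 1, and 1 < 4 ✓
  (3) -1 > -4 ✓
  (4) y = 3, target 3 ✓ (first branch holds)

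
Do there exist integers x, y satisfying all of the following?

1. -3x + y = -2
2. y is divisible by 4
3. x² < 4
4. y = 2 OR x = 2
No

A contradictory subset is {-3x + y = -2, x² < 4, y = 2 OR x = 2}. No integer assignment can satisfy these jointly:

  - -3x + y = -2: is a linear equation tying the variables together
  - x² < 4: restricts x to |x| ≤ 1
  - y = 2 OR x = 2: forces a choice: either y = 2 or x = 2

Split on the disjunction (y = 2 OR x = 2):
  • If y = 2: with y = 2, every remaining term of the linear equation is divisible by 3, so the left side is ≡ 0 (mod 3); but the right side -4 ≡ 2 (mod 3). No integers can satisfy it.
  • If x = 2: this contradicts x² < 4, which requires |x| ≤ 1.
Both branches are infeasible, so the system has no integer solution.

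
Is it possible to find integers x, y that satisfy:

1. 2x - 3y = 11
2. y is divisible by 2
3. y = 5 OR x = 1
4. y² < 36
No

A contradictory subset is {2x - 3y = 11, y is divisible by 2, y = 5 OR x = 1}. No integer assignment can satisfy these jointly:

  - 2x - 3y = 11: is a linear equation tying the variables together
  - y is divisible by 2: restricts y to multiples of 2
  - y = 5 OR x = 1: forces a choice: either y = 5 or x = 1

Modular obstruction: writing y = 2y', every remaining term of the linear equation is divisible by 2, so the left side is ≡ 0 (mod 2); but the right side 11 ≡ 1 (mod 2). No integers can satisfy it.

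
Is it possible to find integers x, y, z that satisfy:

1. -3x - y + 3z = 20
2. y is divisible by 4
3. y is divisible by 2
Yes

Take x = -5, y = -8, z = -1. Substituting into each constraint:
  (1) -3(-5) + 8 + 3(-1) = 20 ✓
  (2) -8 = 4 × -2, remainder 0 ✓
  (3) -8 = 2 × -4, remainder 0 ✓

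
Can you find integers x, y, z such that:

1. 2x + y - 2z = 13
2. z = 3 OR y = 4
Yes

Take x = 7, y = 5, z = 3. Substituting into each constraint:
  (1) 2(7) + 5 - 2(3) = 13 ✓
  (2) z = 3, target 3 ✓ (first branch holds)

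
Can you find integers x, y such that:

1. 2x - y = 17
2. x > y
Yes

Take x = 0, y = -17. Substituting into each constraint:
  (1) 2(0) + 17 = 17 ✓
  (2) 0 > -17 ✓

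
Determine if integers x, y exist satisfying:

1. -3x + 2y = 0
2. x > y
Yes

Take x = -2, y = -3. Substituting into each constraint:
  (1) -3(-2) + 2(-3) = 0 ✓
  (2) -2 > -3 ✓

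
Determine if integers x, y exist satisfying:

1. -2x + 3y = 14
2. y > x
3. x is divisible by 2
Yes

Take x = 2, y = 6. Substituting into each constraint:
  (1) -2(2) + 3(6) = 14 ✓
  (2) 6 > 2 ✓
  (3) 2 = 2 × 1, remainder 0 ✓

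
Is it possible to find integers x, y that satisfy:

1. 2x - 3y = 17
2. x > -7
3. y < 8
Yes

Take x = 10, y = 1. Substituting into each constraint:
  (1) 2(10) - 3(1) = 17 ✓
  (2) 10 > -7 ✓
  (3) 1 < 8 ✓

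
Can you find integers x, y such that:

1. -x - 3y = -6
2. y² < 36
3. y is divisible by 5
Yes

Take x = 6, y = 0. Substituting into each constraint:
  (1) (-6) - 3(0) = -6 ✓
  (2) y² = (0)² = 0, and 0 < 36 ✓
  (3) 0 = 5 × 0, remainder 0 ✓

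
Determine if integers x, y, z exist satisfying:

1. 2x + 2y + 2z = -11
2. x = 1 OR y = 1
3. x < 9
No

Even the single constraint (2x + 2y + 2z = -11) is infeasible over the integers.

  - 2x + 2y + 2z = -11: every term on the left is divisible by 2, so the LHS ≡ 0 (mod 2), but the RHS -11 is not — no integer solution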